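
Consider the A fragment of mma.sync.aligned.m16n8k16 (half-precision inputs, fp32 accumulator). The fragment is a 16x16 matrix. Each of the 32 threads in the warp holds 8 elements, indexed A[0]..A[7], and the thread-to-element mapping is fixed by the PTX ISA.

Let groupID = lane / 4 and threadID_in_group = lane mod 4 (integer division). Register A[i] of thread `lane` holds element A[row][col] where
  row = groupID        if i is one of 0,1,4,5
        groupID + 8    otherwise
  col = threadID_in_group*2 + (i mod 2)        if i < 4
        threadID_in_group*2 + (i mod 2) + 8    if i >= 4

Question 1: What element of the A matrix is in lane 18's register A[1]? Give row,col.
lane 18→18/4=4, 18 mod 4=2
i=1  r:4+0→4  c:2·2+1+0→5

4,5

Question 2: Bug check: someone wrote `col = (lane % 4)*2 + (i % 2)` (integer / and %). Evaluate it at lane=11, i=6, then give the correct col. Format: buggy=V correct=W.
`(lane % 4)*2 + (i % 2)`[11,6]→6
lane 11→11/4=2, 11 mod 4=3
i=6  r:2+8→10  c:2·3+0+8→14
col: 6 vs 14

buggy=6 correct=14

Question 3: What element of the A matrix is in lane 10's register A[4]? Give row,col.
10: gid=2,tid=2
[4] (2+0,2*2+0+8) = (2,12)

2,12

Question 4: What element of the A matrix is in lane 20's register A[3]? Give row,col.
13,1

L=20⇒gr=20>>2=5, th=20&3=0
[3]⇒row 5+8=13  col 0·2+1+0=1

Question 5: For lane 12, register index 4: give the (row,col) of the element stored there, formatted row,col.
3,8

lane 12: gid=3 (12/4), tid=0 (12%4)
i=4: r=3+0=3, c=0*2+0+8=8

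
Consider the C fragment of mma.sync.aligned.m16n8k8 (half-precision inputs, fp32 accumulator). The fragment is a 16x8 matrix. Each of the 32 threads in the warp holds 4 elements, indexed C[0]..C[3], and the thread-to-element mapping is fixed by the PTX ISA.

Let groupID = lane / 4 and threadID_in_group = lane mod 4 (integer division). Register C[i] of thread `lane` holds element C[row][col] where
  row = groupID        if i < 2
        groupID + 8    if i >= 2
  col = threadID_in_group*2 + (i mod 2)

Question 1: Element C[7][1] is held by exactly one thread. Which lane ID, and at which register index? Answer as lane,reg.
r=7⇒gr=7,Rb=0  c=1⇒th=0,odd=1
L=7*4+0=28  i=0*2+1=1

28,1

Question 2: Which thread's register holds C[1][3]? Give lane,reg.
r: 1->gid=1,r8=0  c: 3->tid=1,i&1=1
L=1*4+1=5  i=0*2+1=1

5,1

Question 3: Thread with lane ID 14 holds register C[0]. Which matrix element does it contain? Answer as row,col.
lane 14: gr=3 (14/4), th=2 (14%4)
i=0: r=3+0=3, c=2*2+0=4

3,4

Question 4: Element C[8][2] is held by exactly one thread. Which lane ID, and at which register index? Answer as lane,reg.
r=8→G=0,rhi=1  c=2→T=1,p=0
L=0*4+1=1  i=1*2+0=2

1,2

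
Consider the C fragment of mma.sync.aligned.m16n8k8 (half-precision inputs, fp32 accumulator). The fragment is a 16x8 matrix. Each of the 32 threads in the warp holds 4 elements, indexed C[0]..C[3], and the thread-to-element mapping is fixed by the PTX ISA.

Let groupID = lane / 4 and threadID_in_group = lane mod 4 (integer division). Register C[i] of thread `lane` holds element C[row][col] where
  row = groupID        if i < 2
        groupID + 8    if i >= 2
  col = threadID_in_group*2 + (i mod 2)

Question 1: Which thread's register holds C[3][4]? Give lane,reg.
r=3->g=3,rb=0  c=4->t=2,b0=0
L=3*4+2=14  i=0*2+0=0

14,0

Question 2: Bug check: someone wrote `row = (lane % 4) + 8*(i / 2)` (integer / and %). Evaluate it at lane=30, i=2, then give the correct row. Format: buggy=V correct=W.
buggy=10 correct=15

`(lane % 4) + 8*(i / 2)`[30,2]→10
lane 30: G=7 (30/4), T=2 (30%4)
i=2: r=7+8=15, c=2*2+0=4
row: 10 vs 15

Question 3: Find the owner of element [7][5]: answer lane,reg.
r: 7->gid=7,r8=0  c: 5->tid=2,i&1=1
L=7*4+2=30  i=0*2+1=1

30,1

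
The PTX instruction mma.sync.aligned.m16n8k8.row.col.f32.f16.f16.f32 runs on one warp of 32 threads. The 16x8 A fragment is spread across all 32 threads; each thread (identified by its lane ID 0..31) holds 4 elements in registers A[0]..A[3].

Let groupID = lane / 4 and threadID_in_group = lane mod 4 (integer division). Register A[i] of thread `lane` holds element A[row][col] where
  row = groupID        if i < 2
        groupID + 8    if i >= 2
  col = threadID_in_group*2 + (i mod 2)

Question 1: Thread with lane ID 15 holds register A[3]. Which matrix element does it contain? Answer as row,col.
lane 15⇒15/4=3, 15 mod 4=3
i=3  r:3+8⇒11  c:2·3+1⇒7

11,7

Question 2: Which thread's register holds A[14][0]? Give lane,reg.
24,2

r=14→G=6,rhi=1  c=0→T=0,p=0
L=6*4+0=24  i=1*2+0=2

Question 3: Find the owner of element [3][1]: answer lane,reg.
r=3->g=3,rb=0  c=1->t=0,b0=1
L=3*4+0=12  i=0*2+1=1

12,1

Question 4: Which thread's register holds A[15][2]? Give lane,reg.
29,2

r=15⇒gr=7,Rb=1  c=2⇒th=1,odd=0
L=7*4+1=29  i=1*2+0=2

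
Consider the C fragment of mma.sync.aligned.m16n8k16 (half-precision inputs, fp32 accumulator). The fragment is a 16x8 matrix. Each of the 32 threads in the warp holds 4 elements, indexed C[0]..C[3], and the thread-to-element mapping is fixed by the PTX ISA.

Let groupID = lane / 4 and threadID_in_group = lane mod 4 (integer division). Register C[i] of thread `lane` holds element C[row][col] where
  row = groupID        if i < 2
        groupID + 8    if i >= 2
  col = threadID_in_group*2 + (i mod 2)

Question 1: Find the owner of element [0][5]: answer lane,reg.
r=0->g=0,rb=0  c=5->t=2,b0=1
L=0*4+2=2  i=0*2+1=1

2,1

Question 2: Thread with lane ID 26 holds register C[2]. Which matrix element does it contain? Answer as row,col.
14,4

26: grp=6,tig=2
[2] (6+8,2*2+0) = (14,4)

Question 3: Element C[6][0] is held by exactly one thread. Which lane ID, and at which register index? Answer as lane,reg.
r: 6->gid=6,r8=0  c: 0->tid=0,i&1=0
L=6*4+0=24  i=0*2+0=0

24,0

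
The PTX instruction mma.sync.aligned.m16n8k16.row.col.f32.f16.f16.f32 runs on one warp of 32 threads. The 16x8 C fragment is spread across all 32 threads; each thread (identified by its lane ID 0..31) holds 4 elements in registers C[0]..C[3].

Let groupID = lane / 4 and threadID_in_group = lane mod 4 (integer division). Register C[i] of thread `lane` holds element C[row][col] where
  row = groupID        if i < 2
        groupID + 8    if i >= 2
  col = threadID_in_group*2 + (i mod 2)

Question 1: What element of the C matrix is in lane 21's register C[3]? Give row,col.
13,3

lane 21: grp=5 (21/4), tig=1 (21%4)
i=3: r=5+8=13, c=1*2+1=3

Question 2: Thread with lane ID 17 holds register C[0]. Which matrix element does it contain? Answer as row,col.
4,2

lane 17→17/4=4, 17 mod 4=1
i=0  r:4+0→4  c:2·1+0→2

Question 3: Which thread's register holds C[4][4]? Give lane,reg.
r: 4->gid=4,r8=0  c: 4->tid=2,i&1=0
L=4*4+2=18  i=0*2+0=0

18,0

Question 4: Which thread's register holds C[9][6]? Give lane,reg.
r:9=>grp=1,rB=1  c:6=>tig=3,lo=0
L=1*4+3=7  i=1*2+0=2

7,2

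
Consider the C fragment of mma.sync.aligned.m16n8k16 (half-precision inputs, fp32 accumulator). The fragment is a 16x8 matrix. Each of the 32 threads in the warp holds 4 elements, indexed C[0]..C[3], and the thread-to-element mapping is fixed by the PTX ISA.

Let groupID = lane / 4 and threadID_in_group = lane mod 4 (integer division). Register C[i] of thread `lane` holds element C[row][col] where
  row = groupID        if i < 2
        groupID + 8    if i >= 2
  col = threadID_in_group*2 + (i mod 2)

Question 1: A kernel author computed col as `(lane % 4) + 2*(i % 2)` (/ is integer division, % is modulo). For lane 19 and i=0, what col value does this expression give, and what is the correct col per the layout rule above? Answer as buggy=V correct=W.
buggy=3 correct=6

`(lane % 4) + 2*(i % 2)`[19,0]->3
L=19->gid=19>>2=4, tid=19&3=3
[0]->row 4+0=4  col 3·2+0=6
col: 3 vs 6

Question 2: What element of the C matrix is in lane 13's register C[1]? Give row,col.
3,3

lane 13->13/4=3, 13 mod 4=1
i=1  r:3+0->3  c:2·1+1->3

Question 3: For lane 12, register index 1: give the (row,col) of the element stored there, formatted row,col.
lane 12: grp=3 (12/4), tig=0 (12%4)
i=1: r=3+0=3, c=0*2+1=1

3,1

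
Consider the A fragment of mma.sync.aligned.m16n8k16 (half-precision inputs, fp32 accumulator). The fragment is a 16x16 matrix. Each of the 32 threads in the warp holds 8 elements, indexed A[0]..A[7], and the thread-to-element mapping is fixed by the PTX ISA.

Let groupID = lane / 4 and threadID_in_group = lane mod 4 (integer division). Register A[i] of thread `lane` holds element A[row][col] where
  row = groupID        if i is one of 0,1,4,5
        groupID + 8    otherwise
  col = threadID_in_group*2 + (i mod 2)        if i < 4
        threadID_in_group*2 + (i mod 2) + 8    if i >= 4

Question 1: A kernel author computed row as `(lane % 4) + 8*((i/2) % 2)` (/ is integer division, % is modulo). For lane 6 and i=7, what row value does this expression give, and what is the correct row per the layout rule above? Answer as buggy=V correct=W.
`(lane % 4) + 8*((i/2) % 2)`[6,7]=>10
6: grp=1,tig=2
[7] (1+8,2*2+1+8) = (9,13)
row: 10 vs 9

buggy=10 correct=9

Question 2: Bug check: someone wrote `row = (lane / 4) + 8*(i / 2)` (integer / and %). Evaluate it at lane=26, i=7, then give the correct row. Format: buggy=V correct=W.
`(lane / 4) + 8*(i / 2)`[26,7]→30
26: G=6,T=2
[7] (6+8,2*2+1+8) = (14,13)
row: 30 vs 14

buggy=30 correct=14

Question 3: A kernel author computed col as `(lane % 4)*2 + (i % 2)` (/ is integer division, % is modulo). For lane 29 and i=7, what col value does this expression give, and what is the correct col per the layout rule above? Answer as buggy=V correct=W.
`(lane % 4)*2 + (i % 2)`[29,7]=>3
lane 29=>29/4=7, 29 mod 4=1
i=7  r:7+8=>15  c:2·1+1+8=>11
col: 3 vs 11

buggy=3 correct=11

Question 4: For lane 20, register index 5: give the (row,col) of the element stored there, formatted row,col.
20: gid=5,tid=0
[5] (5+0,0*2+1+8) = (5,9)

5,9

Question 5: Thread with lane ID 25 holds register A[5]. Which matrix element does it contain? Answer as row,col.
25: grp=6,tig=1
[5] (6+0,1*2+1+8) = (6,11)

6,11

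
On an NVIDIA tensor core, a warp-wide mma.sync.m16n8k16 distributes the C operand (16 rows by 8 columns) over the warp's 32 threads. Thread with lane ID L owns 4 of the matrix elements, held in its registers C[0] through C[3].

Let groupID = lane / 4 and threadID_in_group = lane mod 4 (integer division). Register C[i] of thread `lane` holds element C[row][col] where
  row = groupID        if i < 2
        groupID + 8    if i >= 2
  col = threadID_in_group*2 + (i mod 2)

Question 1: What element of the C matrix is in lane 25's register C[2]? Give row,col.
14,2

25: gr=6,th=1
[2] (6+8,1*2+0) = (14,2)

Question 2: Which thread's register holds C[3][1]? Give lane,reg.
r=3->g=3,rb=0  c=1->t=0,b0=1
L=3*4+0=12  i=0*2+1=1

12,1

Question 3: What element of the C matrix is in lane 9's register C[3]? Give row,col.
10,3

9: grp=2,tig=1
[3] (2+8,1*2+1) = (10,3)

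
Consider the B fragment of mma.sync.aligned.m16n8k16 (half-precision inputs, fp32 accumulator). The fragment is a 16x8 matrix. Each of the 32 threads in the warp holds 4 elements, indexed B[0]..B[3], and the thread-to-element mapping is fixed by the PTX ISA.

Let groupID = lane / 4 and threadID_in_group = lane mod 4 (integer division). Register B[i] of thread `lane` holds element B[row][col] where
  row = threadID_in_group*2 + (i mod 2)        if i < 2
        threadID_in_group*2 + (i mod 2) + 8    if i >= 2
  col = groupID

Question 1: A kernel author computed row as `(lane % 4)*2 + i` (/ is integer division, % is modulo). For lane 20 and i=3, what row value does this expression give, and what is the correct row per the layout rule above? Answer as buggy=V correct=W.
`(lane % 4)*2 + i`[20,3]->3
lane 20: gid=5 (20/4), tid=0 (20%4)
i=3: r=0*2+1+8=9, c=gid=5
row: 3 vs 9

buggy=3 correct=9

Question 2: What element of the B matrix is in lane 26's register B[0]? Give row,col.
4,6

L=26->g=26>>2=6, t=26&3=2
[0]->row 2·2+0+0=4  col g=6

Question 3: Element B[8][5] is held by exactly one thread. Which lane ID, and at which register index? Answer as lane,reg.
c:5=>grp=5  r:8=>rB=1,tig=0,lo=0
L=5*4+0=20  i=1*2+0=2

20,2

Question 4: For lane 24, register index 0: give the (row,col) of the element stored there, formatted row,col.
24: G=6,T=0
[0] (0*2+0+0,6) = (0,6)

0,6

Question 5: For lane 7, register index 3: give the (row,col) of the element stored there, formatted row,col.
15,1

L=7→G=7>>2=1, T=7&3=3
[3]→row 3·2+1+8=15  col G=1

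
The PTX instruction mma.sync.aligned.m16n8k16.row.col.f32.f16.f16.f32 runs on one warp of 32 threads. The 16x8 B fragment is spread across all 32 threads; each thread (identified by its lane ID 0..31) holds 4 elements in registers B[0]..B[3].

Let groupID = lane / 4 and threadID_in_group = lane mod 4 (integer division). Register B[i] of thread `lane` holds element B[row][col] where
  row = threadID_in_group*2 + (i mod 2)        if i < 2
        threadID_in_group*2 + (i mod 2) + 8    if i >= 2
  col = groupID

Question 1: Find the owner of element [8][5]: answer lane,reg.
20,2

c: 5->gid=5  r: 8->r8=1,tid=0,i&1=0
L=5*4+0=20  i=1*2+0=2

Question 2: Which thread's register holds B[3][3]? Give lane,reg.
c: 3->gid=3  r: 3->r8=0,tid=1,i&1=1
L=3*4+1=13  i=0*2+1=1

13,1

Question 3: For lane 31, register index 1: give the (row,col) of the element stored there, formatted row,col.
lane 31: grp=7 (31/4), tig=3 (31%4)
i=1: r=3*2+1+0=7, c=grp=7

7,7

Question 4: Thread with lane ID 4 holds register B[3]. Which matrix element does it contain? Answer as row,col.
9,1

L=4->gid=4>>2=1, tid=4&3=0
[3]->row 0·2+1+8=9  col gid=1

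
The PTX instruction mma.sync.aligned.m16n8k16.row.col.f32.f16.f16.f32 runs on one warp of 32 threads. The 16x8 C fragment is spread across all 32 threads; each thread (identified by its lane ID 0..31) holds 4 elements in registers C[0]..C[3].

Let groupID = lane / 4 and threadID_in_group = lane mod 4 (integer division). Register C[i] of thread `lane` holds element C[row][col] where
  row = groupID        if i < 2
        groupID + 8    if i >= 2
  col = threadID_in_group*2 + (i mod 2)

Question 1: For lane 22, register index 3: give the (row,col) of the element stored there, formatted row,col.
13,5

22: g=5,t=2
[3] (5+8,2*2+1) = (13,5)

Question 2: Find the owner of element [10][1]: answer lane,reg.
r=10⇒gr=2,Rb=1  c=1⇒th=0,odd=1
L=2*4+0=8  i=1*2+1=3

8,3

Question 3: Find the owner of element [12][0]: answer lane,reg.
r=12->g=4,rb=1  c=0->t=0,b0=0
L=4*4+0=16  i=1*2+0=2

16,2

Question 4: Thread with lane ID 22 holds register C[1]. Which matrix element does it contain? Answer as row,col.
22: G=5,T=2
[1] (5+0,2*2+1) = (5,5)

5,5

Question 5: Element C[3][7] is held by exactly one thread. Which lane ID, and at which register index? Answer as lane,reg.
r=3->g=3,rb=0  c=7->t=3,b0=1
L=3*4+3=15  i=0*2+1=1

15,1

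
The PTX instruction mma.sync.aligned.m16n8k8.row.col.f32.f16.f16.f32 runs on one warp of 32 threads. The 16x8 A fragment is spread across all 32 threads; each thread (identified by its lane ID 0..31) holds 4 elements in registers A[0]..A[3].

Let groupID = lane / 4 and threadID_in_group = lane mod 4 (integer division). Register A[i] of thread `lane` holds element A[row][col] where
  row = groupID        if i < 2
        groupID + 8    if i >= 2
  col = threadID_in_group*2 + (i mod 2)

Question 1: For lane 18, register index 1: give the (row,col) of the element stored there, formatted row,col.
L=18->g=18>>2=4, t=18&3=2
[1]->row 4+0=4  col 2·2+1=5

4,5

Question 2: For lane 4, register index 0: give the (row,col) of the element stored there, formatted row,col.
1,0

lane 4: grp=1 (4/4), tig=0 (4%4)
i=0: r=1+0=1, c=0*2+0=0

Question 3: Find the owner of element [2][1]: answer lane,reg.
r:2=>grp=2,rB=0  c:1=>tig=0,lo=1
L=2*4+0=8  i=0*2+1=1

8,1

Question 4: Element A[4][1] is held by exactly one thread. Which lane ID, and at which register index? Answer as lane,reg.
r: 4->gid=4,r8=0  c: 1->tid=0,i&1=1
L=4*4+0=16  i=0*2+1=1

16,1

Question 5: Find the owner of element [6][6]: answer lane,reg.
r=6→G=6,rhi=0  c=6→T=3,p=0
L=6*4+3=27  i=0*2+0=0

27,0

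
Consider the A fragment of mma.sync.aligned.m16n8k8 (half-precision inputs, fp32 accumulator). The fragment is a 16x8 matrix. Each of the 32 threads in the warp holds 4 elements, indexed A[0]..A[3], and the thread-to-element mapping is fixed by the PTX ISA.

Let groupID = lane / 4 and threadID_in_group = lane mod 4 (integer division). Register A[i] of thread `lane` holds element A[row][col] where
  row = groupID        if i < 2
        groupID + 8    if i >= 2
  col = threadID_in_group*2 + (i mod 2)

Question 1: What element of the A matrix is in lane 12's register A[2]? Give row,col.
12: G=3,T=0
[2] (3+8,0*2+0) = (11,0)

11,0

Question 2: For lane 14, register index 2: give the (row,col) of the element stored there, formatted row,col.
11,4

L=14=>grp=14>>2=3, tig=14&3=2
[2]=>row 3+8=11  col 2·2+0=4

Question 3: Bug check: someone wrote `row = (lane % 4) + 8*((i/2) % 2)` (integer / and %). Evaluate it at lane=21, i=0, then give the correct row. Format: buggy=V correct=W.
`(lane % 4) + 8*((i/2) % 2)`[21,0]->1
lane 21: g=5 (21/4), t=1 (21%4)
i=0: r=5+0=5, c=1*2+0=2
row: 1 vs 5

buggy=1 correct=5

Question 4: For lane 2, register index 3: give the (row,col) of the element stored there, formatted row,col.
8,5

lane 2: grp=0 (2/4), tig=2 (2%4)
i=3: r=0+8=8, c=2*2+1=5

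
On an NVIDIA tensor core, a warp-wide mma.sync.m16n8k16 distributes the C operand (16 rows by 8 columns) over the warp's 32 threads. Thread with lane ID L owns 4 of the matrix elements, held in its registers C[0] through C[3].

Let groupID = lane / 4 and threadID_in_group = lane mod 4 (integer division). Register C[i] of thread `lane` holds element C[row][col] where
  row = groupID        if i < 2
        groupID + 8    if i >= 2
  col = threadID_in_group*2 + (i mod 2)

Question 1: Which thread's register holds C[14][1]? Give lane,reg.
24,3

r: 14->gid=6,r8=1  c: 1->tid=0,i&1=1
L=6*4+0=24  i=1*2+1=3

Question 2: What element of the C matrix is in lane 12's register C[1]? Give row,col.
12: grp=3,tig=0
[1] (3+0,0*2+1) = (3,1)

3,1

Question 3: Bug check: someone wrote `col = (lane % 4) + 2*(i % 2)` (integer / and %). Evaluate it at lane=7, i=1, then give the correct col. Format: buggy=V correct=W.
`(lane % 4) + 2*(i % 2)`[7,1]->5
7: g=1,t=3
[1] (1+0,3*2+1) = (1,7)
col: 5 vs 7

buggy=5 correct=7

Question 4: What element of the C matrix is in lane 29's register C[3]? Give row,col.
lane 29: gr=7 (29/4), th=1 (29%4)
i=3: r=7+8=15, c=1*2+1=3

15,3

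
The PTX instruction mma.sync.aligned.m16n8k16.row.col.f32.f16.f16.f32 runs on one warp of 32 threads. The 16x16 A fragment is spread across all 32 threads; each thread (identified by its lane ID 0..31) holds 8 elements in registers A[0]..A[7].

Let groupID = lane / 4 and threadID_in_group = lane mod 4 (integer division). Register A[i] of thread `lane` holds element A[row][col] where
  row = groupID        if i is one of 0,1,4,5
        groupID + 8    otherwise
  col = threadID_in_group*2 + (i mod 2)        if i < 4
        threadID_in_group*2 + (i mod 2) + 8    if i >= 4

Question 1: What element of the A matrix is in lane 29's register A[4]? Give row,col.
29: g=7,t=1
[4] (7+0,1*2+0+8) = (7,10)

7,10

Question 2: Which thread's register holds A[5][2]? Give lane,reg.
r=5→G=5,rhi=0  c=2→chi=0,T=1,p=0
L=5*4+1=21  i=0*4+0*2+0=0

21,0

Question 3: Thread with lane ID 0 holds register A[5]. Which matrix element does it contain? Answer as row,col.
L=0=>grp=0>>2=0, tig=0&3=0
[5]=>row 0+0=0  col 0·2+1+8=9

0,9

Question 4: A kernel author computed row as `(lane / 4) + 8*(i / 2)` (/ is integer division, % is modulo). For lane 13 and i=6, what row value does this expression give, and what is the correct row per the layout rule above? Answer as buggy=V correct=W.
`(lane / 4) + 8*(i / 2)`[13,6]⇒27
L=13⇒gr=13>>2=3, th=13&3=1
[6]⇒row 3+8=11  col 1·2+0+8=10
row: 27 vs 11

buggy=27 correct=11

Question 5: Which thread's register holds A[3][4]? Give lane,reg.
14,0

r=3->g=3,rb=0  c=4->cb=0,t=2,b0=0
L=3*4+2=14  i=0*4+0*2+0=0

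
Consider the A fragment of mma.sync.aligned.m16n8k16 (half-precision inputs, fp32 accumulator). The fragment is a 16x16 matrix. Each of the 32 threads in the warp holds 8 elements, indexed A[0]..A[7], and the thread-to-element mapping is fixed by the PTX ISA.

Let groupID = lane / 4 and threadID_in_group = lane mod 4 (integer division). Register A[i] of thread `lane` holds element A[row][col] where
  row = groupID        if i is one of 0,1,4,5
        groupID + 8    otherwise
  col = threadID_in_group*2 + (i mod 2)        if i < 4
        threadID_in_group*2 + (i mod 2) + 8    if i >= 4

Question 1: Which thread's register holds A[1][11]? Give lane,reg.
r=1→G=1,rhi=0  c=11→chi=1,T=1,p=1
L=1*4+1=5  i=1*4+0*2+1=5

5,5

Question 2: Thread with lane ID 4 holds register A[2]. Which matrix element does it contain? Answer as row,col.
9,0

4: gr=1,th=0
[2] (1+8,0*2+0+0) = (9,0)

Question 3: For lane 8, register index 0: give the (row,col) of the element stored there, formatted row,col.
lane 8->8/4=2, 8 mod 4=0
i=0  r:2+0->2  c:2·0+0+0->0

2,0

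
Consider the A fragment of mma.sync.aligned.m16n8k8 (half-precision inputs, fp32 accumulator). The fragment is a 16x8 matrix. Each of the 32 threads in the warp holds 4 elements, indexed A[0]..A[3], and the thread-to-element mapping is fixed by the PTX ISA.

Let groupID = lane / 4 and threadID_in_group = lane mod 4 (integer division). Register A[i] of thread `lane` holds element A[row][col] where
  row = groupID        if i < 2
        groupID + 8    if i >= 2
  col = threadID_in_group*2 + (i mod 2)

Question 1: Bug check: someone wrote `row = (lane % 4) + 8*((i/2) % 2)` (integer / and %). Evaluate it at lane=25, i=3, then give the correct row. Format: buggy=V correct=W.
`(lane % 4) + 8*((i/2) % 2)`[25,3]->9
L=25->g=25>>2=6, t=25&3=1
[3]->row 6+8=14  col 1·2+1=3
row: 9 vs 14

buggy=9 correct=14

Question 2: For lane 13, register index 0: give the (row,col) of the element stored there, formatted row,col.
lane 13->13/4=3, 13 mod 4=1
i=0  r:3+0->3  c:2·1+0->2

3,2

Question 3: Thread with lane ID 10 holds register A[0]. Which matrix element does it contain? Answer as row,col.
2,4

L=10=>grp=10>>2=2, tig=10&3=2
[0]=>row 2+0=2  col 2·2+0=4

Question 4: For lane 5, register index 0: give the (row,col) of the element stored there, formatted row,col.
1,2

lane 5: gid=1 (5/4), tid=1 (5%4)
i=0: r=1+0=1, c=1*2+0=2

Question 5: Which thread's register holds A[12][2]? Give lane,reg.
17,2

r=12→G=4,rhi=1  c=2→T=1,p=0
L=4*4+1=17  i=1*2+0=2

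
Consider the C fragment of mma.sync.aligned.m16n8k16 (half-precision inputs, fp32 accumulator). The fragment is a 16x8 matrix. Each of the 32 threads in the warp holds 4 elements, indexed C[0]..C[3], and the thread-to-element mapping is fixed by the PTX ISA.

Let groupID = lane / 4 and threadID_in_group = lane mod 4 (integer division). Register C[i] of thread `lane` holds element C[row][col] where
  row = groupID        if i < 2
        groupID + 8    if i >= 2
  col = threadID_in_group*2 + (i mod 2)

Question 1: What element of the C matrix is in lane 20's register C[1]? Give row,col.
5,1

L=20->g=20>>2=5, t=20&3=0
[1]->row 5+0=5  col 0·2+1=1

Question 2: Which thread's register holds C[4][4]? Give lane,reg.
18,0

r=4->g=4,rb=0  c=4->t=2,b0=0
L=4*4+2=18  i=0*2+0=0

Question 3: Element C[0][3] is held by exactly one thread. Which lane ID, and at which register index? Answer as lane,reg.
r=0⇒gr=0,Rb=0  c=3⇒th=1,odd=1
L=0*4+1=1  i=0*2+1=1

1,1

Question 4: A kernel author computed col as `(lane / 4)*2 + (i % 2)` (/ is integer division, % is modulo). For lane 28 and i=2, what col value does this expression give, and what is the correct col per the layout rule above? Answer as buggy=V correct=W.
buggy=14 correct=0

`(lane / 4)*2 + (i % 2)`[28,2]->14
L=28->g=28>>2=7, t=28&3=0
[2]->row 7+8=15  col 0·2+0=0
col: 14 vs 0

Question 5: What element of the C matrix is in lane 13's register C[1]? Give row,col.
3,3

lane 13: grp=3 (13/4), tig=1 (13%4)
i=1: r=3+0=3, c=1*2+1=3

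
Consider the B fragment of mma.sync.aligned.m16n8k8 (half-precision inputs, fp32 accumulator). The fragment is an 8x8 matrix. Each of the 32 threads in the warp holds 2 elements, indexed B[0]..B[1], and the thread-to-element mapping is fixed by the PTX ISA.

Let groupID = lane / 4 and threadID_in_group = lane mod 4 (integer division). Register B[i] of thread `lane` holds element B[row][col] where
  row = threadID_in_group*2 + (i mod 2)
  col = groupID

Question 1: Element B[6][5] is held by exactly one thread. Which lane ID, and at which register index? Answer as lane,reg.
c=5->g=5  r=6->t=3,b0=0
L=5*4+3=23  i=0=0

23,0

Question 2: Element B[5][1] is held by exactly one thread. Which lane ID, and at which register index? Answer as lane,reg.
6,1

c=1→G=1  r=5→T=2,p=1
L=1*4+2=6  i=1=1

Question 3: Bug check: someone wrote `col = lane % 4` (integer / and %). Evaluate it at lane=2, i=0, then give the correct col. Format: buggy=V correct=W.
buggy=2 correct=0

`lane % 4`[2,0]->2
lane 2->2/4=0, 2 mod 4=2
i=0  r:2·2+0->4  c:0
col: 2 vs 0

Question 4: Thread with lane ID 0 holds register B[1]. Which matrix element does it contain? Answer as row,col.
0: g=0,t=0
[1] (0*2+1,0) = (1,0)

1,0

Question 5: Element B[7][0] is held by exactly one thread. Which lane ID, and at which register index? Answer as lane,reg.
3,1

c: 0->gid=0  r: 7->tid=3,i&1=1
L=0*4+3=3  i=1=1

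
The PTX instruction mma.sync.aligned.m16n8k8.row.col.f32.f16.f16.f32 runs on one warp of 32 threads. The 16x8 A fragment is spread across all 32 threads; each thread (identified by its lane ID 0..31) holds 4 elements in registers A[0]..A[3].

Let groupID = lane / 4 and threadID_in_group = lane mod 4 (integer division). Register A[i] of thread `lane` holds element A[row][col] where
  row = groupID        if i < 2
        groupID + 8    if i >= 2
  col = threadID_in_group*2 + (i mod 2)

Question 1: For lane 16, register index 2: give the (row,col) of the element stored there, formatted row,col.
L=16->gid=16>>2=4, tid=16&3=0
[2]->row 4+8=12  col 0·2+0=0

12,0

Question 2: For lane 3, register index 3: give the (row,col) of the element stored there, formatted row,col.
8,7

L=3⇒gr=3>>2=0, th=3&3=3
[3]⇒row 0+8=8  col 3·2+1=7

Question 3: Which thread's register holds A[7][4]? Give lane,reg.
r=7→G=7,rhi=0  c=4→T=2,p=0
L=7*4+2=30  i=0*2+0=0

30,0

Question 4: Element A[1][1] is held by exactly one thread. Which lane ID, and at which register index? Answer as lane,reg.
r: 1->gid=1,r8=0  c: 1->tid=0,i&1=1
L=1*4+0=4  i=0*2+1=1

4,1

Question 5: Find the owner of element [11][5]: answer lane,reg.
14,3

r=11⇒gr=3,Rb=1  c=5⇒th=2,odd=1
L=3*4+2=14  i=1*2+1=3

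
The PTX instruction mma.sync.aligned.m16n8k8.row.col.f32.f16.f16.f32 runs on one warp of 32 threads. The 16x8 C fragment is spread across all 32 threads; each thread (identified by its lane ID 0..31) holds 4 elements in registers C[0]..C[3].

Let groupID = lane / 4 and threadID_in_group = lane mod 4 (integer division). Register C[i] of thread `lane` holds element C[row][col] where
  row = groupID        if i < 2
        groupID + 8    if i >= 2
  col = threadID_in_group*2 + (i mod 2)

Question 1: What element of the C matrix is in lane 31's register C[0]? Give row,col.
31: gid=7,tid=3
[0] (7+0,3*2+0) = (7,6)

7,6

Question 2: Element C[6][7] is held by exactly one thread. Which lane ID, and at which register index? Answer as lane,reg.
r=6→G=6,rhi=0  c=7→T=3,p=1
L=6*4+3=27  i=0*2+1=1

27,1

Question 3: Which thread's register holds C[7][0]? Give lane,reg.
r=7->g=7,rb=0  c=0->t=0,b0=0
L=7*4+0=28  i=0*2+0=0

28,0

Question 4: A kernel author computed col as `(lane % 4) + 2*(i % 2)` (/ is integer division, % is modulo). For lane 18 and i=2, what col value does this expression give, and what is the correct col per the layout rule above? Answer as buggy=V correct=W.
buggy=2 correct=4

`(lane % 4) + 2*(i % 2)`[18,2]⇒2
L=18⇒gr=18>>2=4, th=18&3=2
[2]⇒row 4+8=12  col 2·2+0=4
col: 2 vs 4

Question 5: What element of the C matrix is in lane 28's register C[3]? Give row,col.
15,1

lane 28: grp=7 (28/4), tig=0 (28%4)
i=3: r=7+8=15, c=0*2+1=1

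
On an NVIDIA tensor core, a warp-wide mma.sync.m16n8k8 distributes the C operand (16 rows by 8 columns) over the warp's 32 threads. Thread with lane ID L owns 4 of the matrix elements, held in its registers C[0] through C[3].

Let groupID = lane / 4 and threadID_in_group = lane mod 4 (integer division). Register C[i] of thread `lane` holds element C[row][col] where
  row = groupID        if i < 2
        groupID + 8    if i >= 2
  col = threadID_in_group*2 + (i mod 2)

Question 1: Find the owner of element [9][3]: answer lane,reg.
r: 9->gid=1,r8=1  c: 3->tid=1,i&1=1
L=1*4+1=5  i=1*2+1=3

5,3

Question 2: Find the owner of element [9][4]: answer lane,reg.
r=9→G=1,rhi=1  c=4→T=2,p=0
L=1*4+2=6  i=1*2+0=2

6,2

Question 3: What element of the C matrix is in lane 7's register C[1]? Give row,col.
L=7⇒gr=7>>2=1, th=7&3=3
[1]⇒row 1+0=1  col 3·2+1=7

1,7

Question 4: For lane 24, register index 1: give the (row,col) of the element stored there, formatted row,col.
24: G=6,T=0
[1] (6+0,0*2+1) = (6,1)

6,1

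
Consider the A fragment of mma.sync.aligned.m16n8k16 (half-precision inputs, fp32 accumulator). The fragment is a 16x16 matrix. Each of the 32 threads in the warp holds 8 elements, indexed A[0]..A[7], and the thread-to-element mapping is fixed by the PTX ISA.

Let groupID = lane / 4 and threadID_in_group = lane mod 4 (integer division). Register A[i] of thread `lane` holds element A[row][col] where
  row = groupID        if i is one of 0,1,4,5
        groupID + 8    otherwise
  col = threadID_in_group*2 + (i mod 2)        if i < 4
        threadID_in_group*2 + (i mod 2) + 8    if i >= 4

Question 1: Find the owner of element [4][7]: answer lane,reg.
19,1

r=4⇒gr=4,Rb=0  c=7⇒Cb=0,th=3,odd=1
L=4*4+3=19  i=0*4+0*2+1=1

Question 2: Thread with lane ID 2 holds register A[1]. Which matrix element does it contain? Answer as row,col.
2: gr=0,th=2
[1] (0+0,2*2+1+0) = (0,5)

0,5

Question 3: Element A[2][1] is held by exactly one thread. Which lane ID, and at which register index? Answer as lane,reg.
8,1

r:2=>grp=2,rB=0  c:1=>cB=0,tig=0,lo=1
L=2*4+0=8  i=0*4+0*2+1=1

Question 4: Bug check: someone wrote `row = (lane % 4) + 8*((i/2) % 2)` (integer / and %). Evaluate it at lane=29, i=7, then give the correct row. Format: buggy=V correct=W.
`(lane % 4) + 8*((i/2) % 2)`[29,7]⇒9
lane 29: gr=7 (29/4), th=1 (29%4)
i=7: r=7+8=15, c=1*2+1+8=11
row: 9 vs 15

buggy=9 correct=15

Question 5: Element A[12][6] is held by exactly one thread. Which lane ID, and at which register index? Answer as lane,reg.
19,2

r=12->g=4,rb=1  c=6->cb=0,t=3,b0=0
L=4*4+3=19  i=0*4+1*2+0=2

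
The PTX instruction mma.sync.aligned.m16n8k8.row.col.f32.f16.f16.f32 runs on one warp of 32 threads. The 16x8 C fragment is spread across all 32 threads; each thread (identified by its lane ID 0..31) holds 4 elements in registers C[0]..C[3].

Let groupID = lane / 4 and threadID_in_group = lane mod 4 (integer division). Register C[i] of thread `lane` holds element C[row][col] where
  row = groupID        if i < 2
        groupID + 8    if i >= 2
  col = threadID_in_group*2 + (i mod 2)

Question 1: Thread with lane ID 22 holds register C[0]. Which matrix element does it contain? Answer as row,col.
5,4

lane 22: g=5 (22/4), t=2 (22%4)
i=0: r=5+0=5, c=2*2+0=4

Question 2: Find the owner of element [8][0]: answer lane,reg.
0,2

r: 8->gid=0,r8=1  c: 0->tid=0,i&1=0
L=0*4+0=0  i=1*2+0=2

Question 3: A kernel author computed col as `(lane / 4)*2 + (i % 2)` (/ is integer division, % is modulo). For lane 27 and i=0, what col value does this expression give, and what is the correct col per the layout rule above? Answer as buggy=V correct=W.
buggy=12 correct=6

`(lane / 4)*2 + (i % 2)`[27,0]⇒12
27: gr=6,th=3
[0] (6+0,3*2+0) = (6,6)
col: 12 vs 6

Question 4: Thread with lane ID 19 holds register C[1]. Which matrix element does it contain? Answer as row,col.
lane 19: grp=4 (19/4), tig=3 (19%4)
i=1: r=4+0=4, c=3*2+1=7

4,7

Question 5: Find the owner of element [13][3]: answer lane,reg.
r=13⇒gr=5,Rb=1  c=3⇒th=1,odd=1
L=5*4+1=21  i=1*2+1=3

21,3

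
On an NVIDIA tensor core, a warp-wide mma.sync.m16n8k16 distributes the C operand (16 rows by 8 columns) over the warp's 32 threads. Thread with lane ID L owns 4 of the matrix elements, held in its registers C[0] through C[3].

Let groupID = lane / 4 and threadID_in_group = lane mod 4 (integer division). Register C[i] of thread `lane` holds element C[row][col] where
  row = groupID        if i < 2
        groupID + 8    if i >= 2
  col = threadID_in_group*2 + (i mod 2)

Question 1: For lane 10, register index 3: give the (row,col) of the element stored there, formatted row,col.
lane 10: gid=2 (10/4), tid=2 (10%4)
i=3: r=2+8=10, c=2*2+1=5

10,5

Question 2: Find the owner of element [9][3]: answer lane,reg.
r=9->g=1,rb=1  c=3->t=1,b0=1
L=1*4+1=5  i=1*2+1=3

5,3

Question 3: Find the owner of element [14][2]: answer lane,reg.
r=14->g=6,rb=1  c=2->t=1,b0=0
L=6*4+1=25  i=1*2+0=2

25,2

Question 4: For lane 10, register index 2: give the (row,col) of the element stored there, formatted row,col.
10: G=2,T=2
[2] (2+8,2*2+0) = (10,4)

10,4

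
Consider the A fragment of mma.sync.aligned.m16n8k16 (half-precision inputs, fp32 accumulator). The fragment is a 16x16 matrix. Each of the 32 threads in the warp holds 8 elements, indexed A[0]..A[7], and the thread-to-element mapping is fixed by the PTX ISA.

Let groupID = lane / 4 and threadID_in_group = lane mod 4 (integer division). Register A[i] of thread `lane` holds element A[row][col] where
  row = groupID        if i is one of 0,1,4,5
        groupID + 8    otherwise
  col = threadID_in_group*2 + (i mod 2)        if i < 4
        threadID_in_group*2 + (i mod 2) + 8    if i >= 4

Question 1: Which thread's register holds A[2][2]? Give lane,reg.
r: 2->gid=2,r8=0  c: 2->c8=0,tid=1,i&1=0
L=2*4+1=9  i=0*4+0*2+0=0

9,0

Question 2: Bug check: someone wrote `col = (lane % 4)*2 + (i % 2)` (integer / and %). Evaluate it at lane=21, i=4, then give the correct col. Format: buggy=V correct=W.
buggy=2 correct=10

`(lane % 4)*2 + (i % 2)`[21,4]=>2
L=21=>grp=21>>2=5, tig=21&3=1
[4]=>row 5+0=5  col 1·2+0+8=10
col: 2 vs 10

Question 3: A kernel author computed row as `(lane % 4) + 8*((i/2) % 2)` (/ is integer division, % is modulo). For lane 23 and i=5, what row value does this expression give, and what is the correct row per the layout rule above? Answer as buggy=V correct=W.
buggy=3 correct=5

`(lane % 4) + 8*((i/2) % 2)`[23,5]→3
L=23→G=23>>2=5, T=23&3=3
[5]→row 5+0=5  col 3·2+1+8=15
row: 3 vs 5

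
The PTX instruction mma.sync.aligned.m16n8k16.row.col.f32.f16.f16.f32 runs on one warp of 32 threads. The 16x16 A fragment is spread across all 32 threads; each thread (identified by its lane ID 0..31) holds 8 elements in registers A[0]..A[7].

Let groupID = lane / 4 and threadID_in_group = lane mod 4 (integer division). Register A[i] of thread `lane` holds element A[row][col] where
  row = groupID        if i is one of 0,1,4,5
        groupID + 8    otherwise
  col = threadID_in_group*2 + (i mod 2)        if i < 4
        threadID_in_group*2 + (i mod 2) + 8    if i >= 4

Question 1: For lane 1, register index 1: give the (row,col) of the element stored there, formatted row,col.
lane 1: g=0 (1/4), t=1 (1%4)
i=1: r=0+0=0, c=1*2+1+0=3

0,3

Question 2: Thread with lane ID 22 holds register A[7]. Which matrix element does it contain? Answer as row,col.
L=22=>grp=22>>2=5, tig=22&3=2
[7]=>row 5+8=13  col 2·2+1+8=13

13,13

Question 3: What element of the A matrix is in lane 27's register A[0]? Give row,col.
6,6

27: G=6,T=3
[0] (6+0,3*2+0+0) = (6,6)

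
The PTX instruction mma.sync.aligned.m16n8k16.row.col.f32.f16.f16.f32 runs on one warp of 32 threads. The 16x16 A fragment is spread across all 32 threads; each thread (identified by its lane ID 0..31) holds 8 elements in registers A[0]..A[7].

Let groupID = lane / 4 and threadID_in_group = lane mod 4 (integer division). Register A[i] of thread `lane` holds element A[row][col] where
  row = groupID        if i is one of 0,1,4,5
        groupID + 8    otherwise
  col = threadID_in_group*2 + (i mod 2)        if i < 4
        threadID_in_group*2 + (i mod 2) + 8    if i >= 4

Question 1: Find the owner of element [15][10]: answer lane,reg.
29,6

r: 15->gid=7,r8=1  c: 10->c8=1,tid=1,i&1=0
L=7*4+1=29  i=1*4+1*2+0=6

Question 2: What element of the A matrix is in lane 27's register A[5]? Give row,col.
6,15

L=27=>grp=27>>2=6, tig=27&3=3
[5]=>row 6+0=6  col 3·2+1+8=15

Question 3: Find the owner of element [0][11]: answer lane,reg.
r=0->g=0,rb=0  c=11->cb=1,t=1,b0=1
L=0*4+1=1  i=1*4+0*2+1=5

1,5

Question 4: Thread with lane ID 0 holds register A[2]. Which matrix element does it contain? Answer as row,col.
L=0→G=0>>2=0, T=0&3=0
[2]→row 0+8=8  col 0·2+0+0=0

8,0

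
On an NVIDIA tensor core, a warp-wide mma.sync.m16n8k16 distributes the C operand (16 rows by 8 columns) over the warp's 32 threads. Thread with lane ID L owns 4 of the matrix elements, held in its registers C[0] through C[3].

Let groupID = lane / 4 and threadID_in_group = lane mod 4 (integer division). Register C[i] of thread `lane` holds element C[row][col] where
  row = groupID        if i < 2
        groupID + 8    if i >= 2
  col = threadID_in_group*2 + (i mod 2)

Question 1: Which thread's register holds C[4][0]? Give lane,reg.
r=4->g=4,rb=0  c=0->t=0,b0=0
L=4*4+0=16  i=0*2+0=0

16,0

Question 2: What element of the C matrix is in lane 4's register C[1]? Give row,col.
1,1

L=4→G=4>>2=1, T=4&3=0
[1]→row 1+0=1  col 0·2+1=1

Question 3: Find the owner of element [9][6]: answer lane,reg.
r=9→G=1,rhi=1  c=6→T=3,p=0
L=1*4+3=7  i=1*2+0=2

7,2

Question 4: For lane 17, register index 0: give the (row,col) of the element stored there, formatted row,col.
lane 17⇒17/4=4, 17 mod 4=1
i=0  r:4+0⇒4  c:2·1+0⇒2

4,2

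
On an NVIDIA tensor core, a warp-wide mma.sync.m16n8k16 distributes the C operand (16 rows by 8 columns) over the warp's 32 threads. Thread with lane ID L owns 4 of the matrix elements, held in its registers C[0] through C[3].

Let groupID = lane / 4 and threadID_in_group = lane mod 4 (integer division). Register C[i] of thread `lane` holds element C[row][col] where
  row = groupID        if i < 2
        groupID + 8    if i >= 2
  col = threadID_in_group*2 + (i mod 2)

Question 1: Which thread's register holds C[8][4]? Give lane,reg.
2,2

r: 8->gid=0,r8=1  c: 4->tid=2,i&1=0
L=0*4+2=2  i=1*2+0=2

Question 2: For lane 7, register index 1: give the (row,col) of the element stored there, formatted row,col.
1,7

lane 7: grp=1 (7/4), tig=3 (7%4)
i=1: r=1+0=1, c=3*2+1=7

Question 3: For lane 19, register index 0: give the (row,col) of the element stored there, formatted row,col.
19: gid=4,tid=3
[0] (4+0,3*2+0) = (4,6)

4,6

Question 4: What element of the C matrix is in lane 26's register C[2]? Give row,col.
14,4

L=26=>grp=26>>2=6, tig=26&3=2
[2]=>row 6+8=14  col 2·2+0=4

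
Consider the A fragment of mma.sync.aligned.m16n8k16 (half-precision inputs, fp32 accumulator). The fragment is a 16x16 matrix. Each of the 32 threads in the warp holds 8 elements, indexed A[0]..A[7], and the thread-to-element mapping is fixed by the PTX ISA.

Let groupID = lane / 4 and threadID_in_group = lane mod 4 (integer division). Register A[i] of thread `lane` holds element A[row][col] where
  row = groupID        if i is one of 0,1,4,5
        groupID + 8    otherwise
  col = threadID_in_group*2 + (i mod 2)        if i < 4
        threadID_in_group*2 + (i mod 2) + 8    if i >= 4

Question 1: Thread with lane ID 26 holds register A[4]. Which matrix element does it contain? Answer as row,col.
6,12

26: gr=6,th=2
[4] (6+0,2*2+0+8) = (6,12)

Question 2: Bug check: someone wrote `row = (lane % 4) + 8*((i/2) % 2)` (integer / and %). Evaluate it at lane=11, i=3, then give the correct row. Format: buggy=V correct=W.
`(lane % 4) + 8*((i/2) % 2)`[11,3]->11
11: gid=2,tid=3
[3] (2+8,3*2+1+0) = (10,7)
row: 11 vs 10

buggy=11 correct=10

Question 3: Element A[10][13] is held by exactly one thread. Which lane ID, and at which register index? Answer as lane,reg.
10,7

r=10⇒gr=2,Rb=1  c=13⇒Cb=1,th=2,odd=1
L=2*4+2=10  i=1*4+1*2+1=7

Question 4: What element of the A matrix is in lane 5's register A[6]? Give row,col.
5: g=1,t=1
[6] (1+8,1*2+0+8) = (9,10)

9,10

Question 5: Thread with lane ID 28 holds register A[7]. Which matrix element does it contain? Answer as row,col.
15,9

lane 28->28/4=7, 28 mod 4=0
i=7  r:7+8->15  c:2·0+1+8->9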